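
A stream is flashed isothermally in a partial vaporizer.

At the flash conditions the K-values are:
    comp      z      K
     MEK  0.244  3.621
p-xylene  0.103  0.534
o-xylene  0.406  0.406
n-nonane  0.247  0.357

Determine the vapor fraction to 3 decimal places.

ψ = 0.123

Material balance + equilibrium reduce to Σ zᵢ(Kᵢ−1)/(1+ψ(Kᵢ−1)) = 0.
Feasibility: ΣzᵢKᵢ = 1.192, Σzᵢ/Kᵢ = 1.952 — both > 1, two phases present.
Iterate (Newton) starting at ψ = 0.42:
  ψ = 0.420: g = -0.2942, g' = -0.860 → ψ = 0.078
  ψ = 0.078: g = 0.0610, g' = -1.450 → ψ = 0.120
  ψ = 0.120: g = 0.0037, g' = -1.281 → ψ = 0.123
Converged at ψ = 0.123.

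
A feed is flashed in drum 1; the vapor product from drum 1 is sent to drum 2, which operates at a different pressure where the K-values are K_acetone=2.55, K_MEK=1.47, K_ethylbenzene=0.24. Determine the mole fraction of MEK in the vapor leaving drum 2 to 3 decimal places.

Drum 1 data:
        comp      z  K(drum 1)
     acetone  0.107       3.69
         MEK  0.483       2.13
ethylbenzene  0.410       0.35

Drum 1:
Let ψ₁ = V/F and solve Σ zᵢ(Kᵢ−1)/(1+ψ₁(Kᵢ−1)) = 0.
Feasibility: ΣzᵢKᵢ = 1.567, Σzᵢ/Kᵢ = 1.427 — both > 1, two phases present.
Newton–Raphson from ψ₁ = 0.46:
  ψ₁ = 0.460: g = 0.1076, g' = -0.774 → ψ₁ = 0.599
  ψ₁ = 0.599: g = -0.0007, g' = -0.797 → ψ₁ = 0.598
Converged at ψ₁ = 0.598.
Drum-1 compositions:
  acetone: x = 0.041, y = 0.151
  MEK: x = 0.288, y = 0.614
  ethylbenzene: x = 0.671, y = 0.235
Drum-2 feed = drum-1 vapor: z₂ = (0.1513, 0.6139, 0.2348).
Drum 2:
Let ψ₂ = V/F and solve Σ zᵢ(Kᵢ−1)/(1+ψ₂(Kᵢ−1)) = 0.
Feasibility: ΣzᵢKᵢ = 1.345, Σzᵢ/Kᵢ = 1.455 — both > 1, two phases present.
Iterate (Newton) starting at ψ₂ = 0.5:
  ψ₂ = 0.500: g = 0.0780, g' = -0.557 → ψ₂ = 0.640
  ψ₂ = 0.640: g = -0.0078, g' = -0.686 → ψ₂ = 0.629
  ψ₂ = 0.629: g = -0.0001, g' = -0.671 → ψ₂ = 0.628
Converged at ψ₂ = 0.628.
  acetone: x = 0.077, y = 0.195
  MEK: x = 0.474, y = 0.697
  ethylbenzene: x = 0.449, y = 0.108

y_MEK (drum 2) = 0.697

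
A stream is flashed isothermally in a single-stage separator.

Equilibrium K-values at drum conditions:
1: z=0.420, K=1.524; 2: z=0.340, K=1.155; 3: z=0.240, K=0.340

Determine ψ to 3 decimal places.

ψ = 0.457

Material balance + equilibrium reduce to Σ zᵢ(Kᵢ−1)/(1+ψ(Kᵢ−1)) = 0.
Check two-phase: ΣzᵢKᵢ = 1.114 > 1 and Σzᵢ/Kᵢ = 1.276 > 1, so g(0) = 0.114 > 0 and g(1) = -0.276 < 0.
Iterate (Newton) starting at ψ = 0.57:
  ψ = 0.570: g = -0.0360, g' = -0.344 → ψ = 0.465
  ψ = 0.465: g = -0.0025, g' = -0.299 → ψ = 0.457
Converged at ψ = 0.457.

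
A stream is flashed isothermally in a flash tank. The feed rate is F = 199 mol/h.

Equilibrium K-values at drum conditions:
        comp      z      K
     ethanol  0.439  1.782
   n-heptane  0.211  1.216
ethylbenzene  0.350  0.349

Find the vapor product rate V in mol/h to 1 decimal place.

Rachford–Rice: g(V/F) = Σ zᵢ(Kᵢ−1)/(1+V/F(Kᵢ−1)) = 0.
g(0) = ΣzᵢKᵢ − 1 = 0.161 and g(1) = 1 − Σzᵢ/Kᵢ = -0.423, so a root lies in (0, 1).
Newton–Raphson from V/F = 0.6:
  V/F = 0.600: g = -0.0999, g' = -0.532 → V/F = 0.412
  V/F = 0.412: g = -0.0099, g' = -0.439 → V/F = 0.390
  V/F = 0.390: g = -0.0001, g' = -0.432 → V/F = 0.389
Converged at V/F = 0.389.
Then V = V/F·F = 0.3893·199 = 77.5 mol/h and L = F − V = 121.5 mol/h.

V = 77.5 mol/h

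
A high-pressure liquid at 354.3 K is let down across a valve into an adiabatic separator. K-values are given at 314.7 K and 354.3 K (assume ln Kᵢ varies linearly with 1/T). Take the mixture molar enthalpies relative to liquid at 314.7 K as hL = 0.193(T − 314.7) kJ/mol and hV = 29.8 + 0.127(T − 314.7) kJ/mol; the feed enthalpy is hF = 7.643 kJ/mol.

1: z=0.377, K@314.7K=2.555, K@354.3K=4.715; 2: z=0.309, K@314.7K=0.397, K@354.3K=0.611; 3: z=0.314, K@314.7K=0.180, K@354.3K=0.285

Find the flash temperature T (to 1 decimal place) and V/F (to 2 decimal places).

T = 321.7 K, V/F = 0.21

Adiabatic flash: solve Rachford–Rice at each trial T, then check hF = ψ·hV(T) + (1−ψ)·hL(T).
  T = 314.7 K: K = (2.555, 0.397, 0.180), RR gives ψ = 0.127, H_out = 3.795 kJ/mol
  T = 354.3 K: K = (4.715, 0.611, 0.285), RR gives ψ = 0.492, H_out = 21.026 kJ/mol
  T = 334.5 K: K = (3.534, 0.499, 0.230), RR gives ψ = 0.339, H_out = 13.479 kJ/mol
  T = 324.6 K: K = (3.020, 0.447, 0.204), RR gives ψ = 0.246, H_out = 9.080 kJ/mol
  T = 319.6 K: K = (2.779, 0.421, 0.192), RR gives ψ = 0.190, H_out = 6.559 kJ/mol
  T = 322.1 K: K = (2.898, 0.434, 0.198), RR gives ψ = 0.219, H_out = 7.851 kJ/mol
  T = 320.9 K: K = (2.840, 0.428, 0.195), RR gives ψ = 0.206, H_out = 7.239 kJ/mol
Linear interpolation between T = 320.9 (H_out = 7.239) and T = 322.1 (H_out = 7.851) on hF = 7.643 gives T ≈ 321.7 K, at which ψ = 0.21.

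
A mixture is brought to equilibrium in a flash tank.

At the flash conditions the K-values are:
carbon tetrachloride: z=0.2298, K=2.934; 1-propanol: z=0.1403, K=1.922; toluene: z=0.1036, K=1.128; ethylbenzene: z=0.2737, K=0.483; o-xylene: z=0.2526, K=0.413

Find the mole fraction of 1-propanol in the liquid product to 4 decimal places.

Let ψ = V/F and solve Σ zᵢ(Kᵢ−1)/(1+ψ(Kᵢ−1)) = 0.
g(0) = ΣzᵢKᵢ − 1 = 0.2973 and g(1) = 1 − Σzᵢ/Kᵢ = -0.4215, so a root lies in (0, 1).
Iterate (Newton) starting at ψ = 0.5:
  ψ = 0.5000: g = -0.07376, g' = -0.5870 → ψ = 0.3743
  ψ = 0.3743: g = 0.00112, g' = -0.6121 → ψ = 0.3762
Converged at ψ = 0.3762.
Compositions from xᵢ = zᵢ/(1+ψ(Kᵢ−1)), yᵢ = Kᵢxᵢ:
  carbon tetrachloride: x = 0.1330, y = 0.3903
  1-propanol: x = 0.1042, y = 0.2002
  toluene: x = 0.0988, y = 0.1115
  ethylbenzene: x = 0.3398, y = 0.1641
  o-xylene: x = 0.3242, y = 0.1339

x_1-propanol = 0.1042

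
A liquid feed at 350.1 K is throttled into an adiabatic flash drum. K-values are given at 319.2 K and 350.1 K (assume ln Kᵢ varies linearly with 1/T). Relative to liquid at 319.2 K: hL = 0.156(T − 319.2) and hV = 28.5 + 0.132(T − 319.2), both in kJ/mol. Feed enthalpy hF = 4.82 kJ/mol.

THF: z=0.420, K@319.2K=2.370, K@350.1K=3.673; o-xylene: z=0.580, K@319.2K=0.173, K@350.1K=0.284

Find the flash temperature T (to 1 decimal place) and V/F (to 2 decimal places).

Adiabatic flash: solve Rachford–Rice at each trial T, then check hF = ψ·hV(T) + (1−ψ)·hL(T).
  T = 319.2 K: K = (2.370, 0.173), RR gives ψ = 0.085, H_out = 2.408 kJ/mol
  T = 350.1 K: K = (3.673, 0.284), RR gives ψ = 0.370, H_out = 15.080 kJ/mol
  T = 334.6 K: K = (2.978, 0.224), RR gives ψ = 0.248, H_out = 9.381 kJ/mol
  T = 326.9 K: K = (2.664, 0.197), RR gives ψ = 0.175, H_out = 6.150 kJ/mol
  T = 323.0 K: K = (2.513, 0.185), RR gives ψ = 0.132, H_out = 4.336 kJ/mol
  T = 324.9 K: K = (2.586, 0.191), RR gives ψ = 0.153, H_out = 5.238 kJ/mol
Linear interpolation between T = 323.0 (H_out = 4.336) and T = 324.9 (H_out = 5.238) on hF = 4.82 gives T ≈ 324.0 K, at which ψ = 0.14.

T = 324.0 K, V/F = 0.14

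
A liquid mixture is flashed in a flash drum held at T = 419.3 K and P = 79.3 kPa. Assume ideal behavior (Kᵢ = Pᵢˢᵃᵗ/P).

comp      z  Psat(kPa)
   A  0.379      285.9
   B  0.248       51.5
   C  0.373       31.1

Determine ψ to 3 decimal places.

Raoult's law: Kᵢ = Pᵢˢᵃᵗ/P = Pᵢˢᵃᵗ/79.3.
  K_A = 285.9/79.3 = 3.60530, K_B = 51.5/79.3 = 0.64943, K_C = 31.1/79.3 = 0.39218
Iterate (Newton) starting at ψ = 0.5:
  ψ = 0.500: g = -0.0023, g' = -0.814 → ψ = 0.497
Converged at ψ = 0.497.

ψ = 0.497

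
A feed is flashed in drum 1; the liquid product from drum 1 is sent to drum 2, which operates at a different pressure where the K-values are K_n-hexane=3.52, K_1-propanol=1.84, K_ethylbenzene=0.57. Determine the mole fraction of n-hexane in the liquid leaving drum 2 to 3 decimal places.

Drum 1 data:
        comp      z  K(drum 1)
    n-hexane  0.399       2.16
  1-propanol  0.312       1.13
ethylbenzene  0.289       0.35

Drum 1:
Let ψ₁ = V/F and solve Σ zᵢ(Kᵢ−1)/(1+ψ₁(Kᵢ−1)) = 0.
Check two-phase: ΣzᵢKᵢ = 1.316 > 1 and Σzᵢ/Kᵢ = 1.287 > 1, so g(0) = 0.316 > 0 and g(1) = -0.287 < 0.
Newton–Raphson from ψ₁ = 0.31:
  ψ₁ = 0.310: g = 0.1442, g' = -0.487 → ψ₁ = 0.606
  ψ₁ = 0.606: g = -0.0006, g' = -0.522 → ψ₁ = 0.605
Converged at ψ₁ = 0.605.
Drum-1 compositions:
  n-hexane: x = 0.234, y = 0.506
  1-propanol: x = 0.289, y = 0.327
  ethylbenzene: x = 0.476, y = 0.167
Drum-2 feed = drum-1 liquid: z₂ = (0.2345, 0.2893, 0.4763).
Drum 2:
Newton iteration, ψ₂⁰ = 0.5:
  ψ₂ = 0.500: g = 0.1717, g' = -0.536 → ψ₂ = 0.820
  ψ₂ = 0.820: g = 0.0200, g' = -0.440 → ψ₂ = 0.866
Converged at ψ₂ = 0.866.
  n-hexane: x = 0.074, y = 0.259
  1-propanol: x = 0.167, y = 0.308
  ethylbenzene: x = 0.759, y = 0.433

x_n-hexane (drum 2) = 0.074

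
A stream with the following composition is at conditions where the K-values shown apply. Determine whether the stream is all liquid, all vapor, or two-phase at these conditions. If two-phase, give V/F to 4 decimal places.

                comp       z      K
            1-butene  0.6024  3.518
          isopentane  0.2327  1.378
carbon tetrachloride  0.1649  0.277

ΣzᵢKᵢ = 2.4856; Σzᵢ/Kᵢ = 0.9354.
Since Σzᵢ/Kᵢ < 1 the mixture is above its dew point — single vapor phase.

all vapor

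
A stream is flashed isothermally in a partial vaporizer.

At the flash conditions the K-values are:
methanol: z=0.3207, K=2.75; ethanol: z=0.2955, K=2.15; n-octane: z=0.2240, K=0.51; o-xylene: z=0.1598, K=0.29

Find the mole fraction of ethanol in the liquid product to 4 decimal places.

Iterate (Newton) starting at ψ = 0.38:
  ψ = 0.3800: g = 0.28330, g' = -0.7758 → ψ = 0.7452
  ψ = 0.7452: g = 0.01278, g' = -0.7950 → ψ = 0.7612
  ψ = 0.7612: g = -0.00012, g' = -0.8100 → ψ = 0.7611
Converged at ψ = 0.7611.
Compositions from xᵢ = zᵢ/(1+ψ(Kᵢ−1)), yᵢ = Kᵢxᵢ:
  methanol: x = 0.1375, y = 0.3782
  ethanol: x = 0.1576, y = 0.3388
  n-octane: x = 0.3572, y = 0.1822
  o-xylene: x = 0.3477, y = 0.1008

x_ethanol = 0.1576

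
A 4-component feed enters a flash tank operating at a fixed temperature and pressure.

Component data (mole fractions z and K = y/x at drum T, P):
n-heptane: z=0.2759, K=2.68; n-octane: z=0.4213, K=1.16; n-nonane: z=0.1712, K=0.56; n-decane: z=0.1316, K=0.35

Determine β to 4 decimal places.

β = 0.7181

Material balance + equilibrium reduce to Σ zᵢ(Kᵢ−1)/(1+β(Kᵢ−1)) = 0.
Check two-phase: ΣzᵢKᵢ = 1.3701 > 1 and Σzᵢ/Kᵢ = 1.1479 > 1, so g(0) = 0.3701 > 0 and g(1) = -0.1479 < 0.
Newton–Raphson from β = 0.57:
  β = 0.5700: g = 0.06212, g' = -0.4116 → β = 0.7209
  β = 0.7209: g = -0.00123, g' = -0.4359 → β = 0.7181
Converged at β = 0.7181.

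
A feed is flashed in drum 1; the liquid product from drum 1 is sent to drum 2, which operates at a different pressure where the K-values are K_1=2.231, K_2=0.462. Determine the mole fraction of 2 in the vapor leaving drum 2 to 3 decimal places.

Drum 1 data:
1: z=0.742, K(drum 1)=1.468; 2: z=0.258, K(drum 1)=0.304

y_2 (drum 2) = 0.321

Drum 1:
Newton–Raphson from ψ₁ = 0.5:
  ψ₁ = 0.500: g = 0.0060, g' = -0.401 → ψ₁ = 0.515
Converged at ψ₁ = 0.515.
Drum-1 compositions:
  1: x = 0.598, y = 0.878
  2: x = 0.402, y = 0.122
Drum-2 feed = drum-1 liquid: z₂ = (0.5979, 0.4021).
Drum 2:
Binary case is linear: z₁(K₁−1)(1+ψ₂(K₂−1)) + z₂(K₂−1)(1+ψ₂(K₁−1)) = 0
⇒ ψ₂ = [z₁(K₁−1)+z₂(K₂−1)] / [−(K₁−1)(K₂−1)] = 0.5198/0.6623 = 0.785
  1: x = 0.304, y = 0.679
  2: x = 0.696, y = 0.321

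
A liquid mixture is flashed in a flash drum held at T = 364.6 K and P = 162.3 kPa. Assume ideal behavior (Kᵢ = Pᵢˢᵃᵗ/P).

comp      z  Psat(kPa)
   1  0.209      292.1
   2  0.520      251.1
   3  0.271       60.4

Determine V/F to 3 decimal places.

Raoult's law: Kᵢ = Pᵢˢᵃᵗ/P = Pᵢˢᵃᵗ/162.3.
  K_1 = 292.1/162.3 = 1.79975, K_2 = 251.1/162.3 = 1.54713, K_3 = 60.4/162.3 = 0.37215
Iterate (Newton) starting at V/F = 0.5:
  V/F = 0.500: g = 0.0948, g' = -0.391 → V/F = 0.742
  V/F = 0.742: g = -0.0115, g' = -0.506 → V/F = 0.720
  V/F = 0.720: g = -0.0002, g' = -0.490 → V/F = 0.719
Converged at V/F = 0.719.

V/F = 0.719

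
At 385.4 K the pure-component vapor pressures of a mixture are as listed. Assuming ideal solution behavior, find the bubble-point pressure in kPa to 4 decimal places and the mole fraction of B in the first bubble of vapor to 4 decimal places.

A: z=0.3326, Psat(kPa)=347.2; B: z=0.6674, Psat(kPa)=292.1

Pbub = 310.4263 kPa, y_B = 0.6280

At the bubble point ψ → 0, so ΣzᵢKᵢ = 1 with Kᵢ = Pᵢˢᵃᵗ/P ⇒ P = ΣzᵢPᵢˢᵃᵗ.
P = 0.3326·347.2 + 0.6674·292.1 = 310.4263 kPa
yᵢ = zᵢPᵢˢᵃᵗ/P ⇒ y_B = 0.6674·292.1/310.4263 = 0.6280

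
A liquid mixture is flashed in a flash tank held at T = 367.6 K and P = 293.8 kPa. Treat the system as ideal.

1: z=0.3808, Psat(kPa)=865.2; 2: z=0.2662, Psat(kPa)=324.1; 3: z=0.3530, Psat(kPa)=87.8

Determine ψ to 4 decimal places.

Raoult's law: Kᵢ = Pᵢˢᵃᵗ/P = Pᵢˢᵃᵗ/293.8.
  K_1 = 865.2/293.8 = 2.944860, K_2 = 324.1/293.8 = 1.103131, K_3 = 87.8/293.8 = 0.298843
Iterate (Newton) starting at ψ = 0.5:
  ψ = 0.5000: g = 0.02046, g' = -0.7843 → ψ = 0.5261
  ψ = 0.5261: g = -0.00007, g' = -0.7901 → ψ = 0.5260
Converged at ψ = 0.5260.

ψ = 0.5260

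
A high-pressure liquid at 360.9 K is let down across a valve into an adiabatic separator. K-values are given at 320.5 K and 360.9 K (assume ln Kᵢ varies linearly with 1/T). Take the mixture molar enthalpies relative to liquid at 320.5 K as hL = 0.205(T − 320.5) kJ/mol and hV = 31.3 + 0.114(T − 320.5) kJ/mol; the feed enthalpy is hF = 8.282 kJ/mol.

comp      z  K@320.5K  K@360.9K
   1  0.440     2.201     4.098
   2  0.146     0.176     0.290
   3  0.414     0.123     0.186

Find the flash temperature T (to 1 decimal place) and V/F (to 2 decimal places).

Adiabatic flash: solve Rachford–Rice at each trial T, then check hF = ψ·hV(T) + (1−ψ)·hL(T).
  T = 320.5 K: K = (2.201, 0.176, 0.123), RR gives ψ = 0.043, H_out = 1.360 kJ/mol
  T = 360.9 K: K = (4.098, 0.290, 0.186), RR gives ψ = 0.378, H_out = 18.714 kJ/mol
  T = 340.7 K: K = (3.059, 0.229, 0.153), RR gives ψ = 0.260, H_out = 11.796 kJ/mol
  T = 330.6 K: K = (2.608, 0.202, 0.138), RR gives ψ = 0.172, H_out = 7.295 kJ/mol
  T = 335.6 K: K = (2.826, 0.215, 0.145), RR gives ψ = 0.219, H_out = 9.652 kJ/mol
  T = 333.1 K: K = (2.715, 0.208, 0.141), RR gives ψ = 0.197, H_out = 8.510 kJ/mol
  T = 331.9 K: K = (2.663, 0.205, 0.140), RR gives ψ = 0.185, H_out = 7.936 kJ/mol
Linear interpolation between T = 331.9 (H_out = 7.936) and T = 333.1 (H_out = 8.510) on hF = 8.282 gives T ≈ 332.6 K, at which ψ = 0.19.

T = 332.6 K, V/F = 0.19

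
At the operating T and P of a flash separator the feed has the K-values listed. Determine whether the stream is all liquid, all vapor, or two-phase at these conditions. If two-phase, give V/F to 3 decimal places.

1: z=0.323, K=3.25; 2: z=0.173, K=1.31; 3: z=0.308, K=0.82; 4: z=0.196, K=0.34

ΣzᵢKᵢ = 1.596; Σzᵢ/Kᵢ = 1.184.
Both exceed 1, so a two-phase solution exists.
Rachford–Rice: g(ψ) = Σ zᵢ(Kᵢ−1)/(1+ψ(Kᵢ−1)) = 0.
Iterate (Newton) starting at ψ = 0.5:
  ψ = 0.500: g = 0.1344, g' = -0.577 → ψ = 0.733
  ψ = 0.733: g = 0.0035, g' = -0.578 → ψ = 0.739
Converged at ψ = 0.739.

two-phase, V/F = 0.739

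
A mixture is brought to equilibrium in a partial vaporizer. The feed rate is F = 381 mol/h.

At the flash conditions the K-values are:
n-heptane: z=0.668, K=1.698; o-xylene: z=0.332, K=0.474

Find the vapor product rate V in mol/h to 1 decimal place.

Newton iteration, β⁰ = 0.35:
  β = 0.350: g = 0.1607, g' = -0.348 → β = 0.811
  β = 0.811: g = -0.0070, g' = -0.412 → β = 0.794
Converged at β = 0.794.
Then V = β·F = 0.7943·381 = 302.6 mol/h and L = F − V = 78.4 mol/h.

V = 302.6 mol/h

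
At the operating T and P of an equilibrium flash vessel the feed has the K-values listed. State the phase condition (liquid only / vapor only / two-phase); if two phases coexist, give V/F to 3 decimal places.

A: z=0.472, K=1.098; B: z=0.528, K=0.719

ΣzᵢKᵢ = 0.898; Σzᵢ/Kᵢ = 1.164.
Since ΣzᵢKᵢ < 1 the mixture is below its bubble point — single liquid phase.

liquid only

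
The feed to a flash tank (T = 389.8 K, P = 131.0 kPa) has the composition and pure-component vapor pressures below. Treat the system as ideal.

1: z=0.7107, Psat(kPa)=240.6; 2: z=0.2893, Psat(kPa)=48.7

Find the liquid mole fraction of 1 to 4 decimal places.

x_1 = 0.4289

Raoult's law: Kᵢ = Pᵢˢᵃᵗ/P = Pᵢˢᵃᵗ/131.0.
  K_1 = 240.6/131.0 = 1.836641, K_2 = 48.7/131.0 = 0.371756
Rachford–Rice: g(ψ) = Σ zᵢ(Kᵢ−1)/(1+ψ(Kᵢ−1)) = 0.
Feasibility: ΣzᵢKᵢ = 1.4128, Σzᵢ/Kᵢ = 1.1652 — both > 1, two phases present.
Binary case is linear: z₁(K₁−1)(1+ψ(K₂−1)) + z₂(K₂−1)(1+ψ(K₁−1)) = 0
⇒ ψ = [z₁(K₁−1)+z₂(K₂−1)] / [−(K₁−1)(K₂−1)] = 0.41285/0.52562 = 0.7855
Compositions from xᵢ = zᵢ/(1+ψ(Kᵢ−1)), yᵢ = Kᵢxᵢ:
  1: x = 0.4289, y = 0.7877
  2: x = 0.5711, y = 0.2123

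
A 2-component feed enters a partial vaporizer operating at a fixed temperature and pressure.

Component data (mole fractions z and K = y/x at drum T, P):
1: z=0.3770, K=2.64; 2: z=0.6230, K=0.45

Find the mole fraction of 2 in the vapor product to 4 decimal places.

Rachford–Rice: g(V/F) = Σ zᵢ(Kᵢ−1)/(1+V/F(Kᵢ−1)) = 0.
Check two-phase: ΣzᵢKᵢ = 1.2756 > 1 and Σzᵢ/Kᵢ = 1.5272 > 1, so g(0) = 0.2756 > 0 and g(1) = -0.5272 < 0.
Newton–Raphson from V/F = 0.5:
  V/F = 0.5000: g = -0.13291, g' = -0.6647 → V/F = 0.3000
  V/F = 0.3000: g = 0.00401, g' = -0.7258 → V/F = 0.3056
Converged at V/F = 0.3056.
Compositions from xᵢ = zᵢ/(1+V/F(Kᵢ−1)), yᵢ = Kᵢxᵢ:
  1: x = 0.2511, y = 0.6630
  2: x = 0.7489, y = 0.3370

y_2 = 0.3370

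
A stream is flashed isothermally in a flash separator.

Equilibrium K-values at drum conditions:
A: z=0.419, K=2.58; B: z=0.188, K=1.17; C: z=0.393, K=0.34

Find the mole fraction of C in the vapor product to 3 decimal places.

y_C = 0.203

Rachford–Rice: g(ψ) = Σ zᵢ(Kᵢ−1)/(1+ψ(Kᵢ−1)) = 0.
Check two-phase: ΣzᵢKᵢ = 1.435 > 1 and Σzᵢ/Kᵢ = 1.479 > 1, so g(0) = 0.435 > 0 and g(1) = -0.479 < 0.
Newton iteration, ψ⁰ = 0.63:
  ψ = 0.630: g = -0.0834, g' = -0.769 → ψ = 0.522
  ψ = 0.522: g = -0.0033, g' = -0.717 → ψ = 0.517
Converged at ψ = 0.517.
Compositions from xᵢ = zᵢ/(1+ψ(Kᵢ−1)), yᵢ = Kᵢxᵢ:
  A: x = 0.231, y = 0.595
  B: x = 0.173, y = 0.202
  C: x = 0.597, y = 0.203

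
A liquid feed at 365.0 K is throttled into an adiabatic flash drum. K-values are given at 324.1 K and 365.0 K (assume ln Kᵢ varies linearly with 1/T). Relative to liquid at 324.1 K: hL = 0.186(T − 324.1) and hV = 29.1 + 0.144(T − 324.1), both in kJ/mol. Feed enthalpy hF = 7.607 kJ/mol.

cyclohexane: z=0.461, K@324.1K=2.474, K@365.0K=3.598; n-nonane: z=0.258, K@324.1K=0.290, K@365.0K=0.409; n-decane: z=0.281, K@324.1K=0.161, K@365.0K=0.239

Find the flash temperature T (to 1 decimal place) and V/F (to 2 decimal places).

Adiabatic flash: solve Rachford–Rice at each trial T, then check hF = ψ·hV(T) + (1−ψ)·hL(T).
  T = 324.1 K: K = (2.474, 0.290, 0.161), RR gives ψ = 0.227, H_out = 6.593 kJ/mol
  T = 365.0 K: K = (3.598, 0.409, 0.239), RR gives ψ = 0.466, H_out = 20.367 kJ/mol
  T = 344.6 K: K = (3.018, 0.348, 0.199), RR gives ψ = 0.362, H_out = 14.041 kJ/mol
  T = 334.4 K: K = (2.742, 0.319, 0.179), RR gives ψ = 0.301, H_out = 10.534 kJ/mol
  T = 329.2 K: K = (2.605, 0.304, 0.170), RR gives ψ = 0.265, H_out = 8.606 kJ/mol
  T = 326.6 K: K = (2.538, 0.297, 0.165), RR gives ψ = 0.246, H_out = 7.597 kJ/mol
  T = 327.9 K: K = (2.572, 0.300, 0.168), RR gives ψ = 0.256, H_out = 8.106 kJ/mol
Linear interpolation between T = 326.6 (H_out = 7.597) and T = 327.9 (H_out = 8.106) on hF = 7.607 gives T ≈ 326.6 K, at which ψ = 0.25.

T = 326.6 K, V/F = 0.25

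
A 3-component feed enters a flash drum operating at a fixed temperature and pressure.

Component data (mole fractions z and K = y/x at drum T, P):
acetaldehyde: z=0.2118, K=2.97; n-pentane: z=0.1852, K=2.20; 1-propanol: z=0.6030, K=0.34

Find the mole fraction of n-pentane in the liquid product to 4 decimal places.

Material balance + equilibrium reduce to Σ zᵢ(Kᵢ−1)/(1+V/F(Kᵢ−1)) = 0.
Feasibility: ΣzᵢKᵢ = 1.2415, Σzᵢ/Kᵢ = 1.9290 — both > 1, two phases present.
Newton iteration, V/F⁰ = 0.5:
  V/F = 0.5000: g = -0.24490, g' = -0.8979 → V/F = 0.2273
  V/F = 0.2273: g = -0.00537, g' = -0.9204 → V/F = 0.2214
Converged at V/F = 0.2214.
Compositions from xᵢ = zᵢ/(1+V/F(Kᵢ−1)), yᵢ = Kᵢxᵢ:
  acetaldehyde: x = 0.1475, y = 0.4380
  n-pentane: x = 0.1463, y = 0.3219
  1-propanol: x = 0.7062, y = 0.2401

x_n-pentane = 0.1463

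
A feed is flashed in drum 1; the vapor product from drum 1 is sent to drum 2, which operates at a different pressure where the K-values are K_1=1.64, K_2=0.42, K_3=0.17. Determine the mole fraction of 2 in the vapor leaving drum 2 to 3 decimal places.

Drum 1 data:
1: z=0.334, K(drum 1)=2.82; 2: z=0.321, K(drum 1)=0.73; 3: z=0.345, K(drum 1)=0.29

y_2 (drum 2) = 0.132

Drum 1:
Let ψ₁ = V/F and solve Σ zᵢ(Kᵢ−1)/(1+ψ₁(Kᵢ−1)) = 0.
g(0) = ΣzᵢKᵢ − 1 = 0.276 and g(1) = 1 − Σzᵢ/Kᵢ = -0.748, so a root lies in (0, 1).
Newton–Raphson from ψ₁ = 0.5:
  ψ₁ = 0.500: g = -0.1617, g' = -0.753 → ψ₁ = 0.285
  ψ₁ = 0.285: g = -0.0008, g' = -0.780 → ψ₁ = 0.284
Converged at ψ₁ = 0.284.
Drum-1 compositions:
  1: x = 0.220, y = 0.621
  2: x = 0.348, y = 0.254
  3: x = 0.432, y = 0.125
Drum-2 feed = drum-1 vapor: z₂ = (0.6209, 0.2538, 0.1253).
Drum 2:
Rachford–Rice: g(ψ₂) = Σ zᵢ(Kᵢ−1)/(1+ψ₂(Kᵢ−1)) = 0.
Check two-phase: ΣzᵢKᵢ = 1.146 > 1 and Σzᵢ/Kᵢ = 1.720 > 1, so g(0) = 0.146 > 0 and g(1) = -0.720 < 0.
Iterate (Newton) starting at ψ₂ = 0.34:
  ψ₂ = 0.340: g = -0.0019, g' = -0.472 → ψ₂ = 0.336
Converged at ψ₂ = 0.336.
  1: x = 0.511, y = 0.838
  2: x = 0.315, y = 0.132
  3: x = 0.174, y = 0.030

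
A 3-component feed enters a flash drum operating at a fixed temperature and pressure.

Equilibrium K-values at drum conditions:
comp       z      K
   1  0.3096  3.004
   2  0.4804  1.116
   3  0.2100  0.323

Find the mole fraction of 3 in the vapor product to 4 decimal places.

Material balance + equilibrium reduce to Σ zᵢ(Kᵢ−1)/(1+V/F(Kᵢ−1)) = 0.
g(0) = ΣzᵢKᵢ − 1 = 0.5340 and g(1) = 1 − Σzᵢ/Kᵢ = -0.1837, so a root lies in (0, 1).
Newton–Raphson from V/F = 0.34:
  V/F = 0.3400: g = 0.23794, g' = -0.6082 → V/F = 0.7312
  V/F = 0.7312: g = 0.02149, g' = -0.5875 → V/F = 0.7678
  V/F = 0.7678: g = -0.00050, g' = -0.6158 → V/F = 0.7670
Converged at V/F = 0.7670.
Compositions from xᵢ = zᵢ/(1+V/F(Kᵢ−1)), yᵢ = Kᵢxᵢ:
  1: x = 0.1220, y = 0.3666
  2: x = 0.4412, y = 0.4923
  3: x = 0.4368, y = 0.1411

y_3 = 0.1411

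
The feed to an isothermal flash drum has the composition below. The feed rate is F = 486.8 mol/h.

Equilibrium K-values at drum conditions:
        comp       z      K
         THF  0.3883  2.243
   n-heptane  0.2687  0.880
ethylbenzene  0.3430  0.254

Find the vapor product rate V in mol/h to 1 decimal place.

Rachford–Rice: g(V/F) = Σ zᵢ(Kᵢ−1)/(1+V/F(Kᵢ−1)) = 0.
Feasibility: ΣzᵢKᵢ = 1.1945, Σzᵢ/Kᵢ = 1.8289 — both > 1, two phases present.
Iterate (Newton) starting at V/F = 0.5:
  V/F = 0.5000: g = -0.14474, g' = -0.7181 → V/F = 0.2984
  V/F = 0.2984: g = -0.01055, g' = -0.6392 → V/F = 0.2819
Converged at V/F = 0.2819.
Then V = V/F·F = 0.2819·486.8 = 137.2 mol/h and L = F − V = 349.6 mol/h.

V = 137.2 mol/h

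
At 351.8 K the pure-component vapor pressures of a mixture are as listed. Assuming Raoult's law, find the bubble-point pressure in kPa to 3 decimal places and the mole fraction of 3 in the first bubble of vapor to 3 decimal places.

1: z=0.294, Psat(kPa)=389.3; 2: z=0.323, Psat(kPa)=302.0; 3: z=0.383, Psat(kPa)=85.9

At the bubble point ψ → 0, so ΣzᵢKᵢ = 1 with Kᵢ = Pᵢˢᵃᵗ/P ⇒ P = ΣzᵢPᵢˢᵃᵗ.
P = 0.294·389.3 + 0.323·302.0 + 0.383·85.9 = 244.900 kPa
yᵢ = zᵢPᵢˢᵃᵗ/P ⇒ y_3 = 0.383·85.9/244.900 = 0.134

Pbub = 244.900 kPa, y_3 = 0.134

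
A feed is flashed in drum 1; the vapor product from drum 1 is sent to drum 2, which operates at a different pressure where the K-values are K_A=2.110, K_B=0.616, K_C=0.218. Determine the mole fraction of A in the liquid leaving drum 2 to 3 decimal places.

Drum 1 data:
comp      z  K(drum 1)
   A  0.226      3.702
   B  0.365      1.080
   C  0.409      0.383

Drum 1:
Rachford–Rice: g(ψ₁) = Σ zᵢ(Kᵢ−1)/(1+ψ₁(Kᵢ−1)) = 0.
Check two-phase: ΣzᵢKᵢ = 1.387 > 1 and Σzᵢ/Kᵢ = 1.467 > 1, so g(0) = 0.387 > 0 and g(1) = -0.467 < 0.
Iterate (Newton) starting at ψ₁ = 0.57:
  ψ₁ = 0.570: g = -0.1209, g' = -0.628 → ψ₁ = 0.378
  ψ₁ = 0.378: g = 0.0016, g' = -0.671 → ψ₁ = 0.380
Converged at ψ₁ = 0.380.
Drum-1 compositions:
  A: x = 0.112, y = 0.413
  B: x = 0.354, y = 0.383
  C: x = 0.534, y = 0.205
Drum-2 feed = drum-1 vapor: z₂ = (0.4128, 0.3826, 0.2046).
Drum 2:
Material balance + equilibrium reduce to Σ zᵢ(Kᵢ−1)/(1+ψ₂(Kᵢ−1)) = 0.
Feasibility: ΣzᵢKᵢ = 1.151, Σzᵢ/Kᵢ = 1.755 — both > 1, two phases present.
Newton–Raphson from ψ₂ = 0.31:
  ψ₂ = 0.310: g = -0.0371, g' = -0.572 → ψ₂ = 0.245
Converged at ψ₂ = 0.245.
  A: x = 0.324, y = 0.685
  B: x = 0.422, y = 0.260
  C: x = 0.253, y = 0.055

x_A (drum 2) = 0.324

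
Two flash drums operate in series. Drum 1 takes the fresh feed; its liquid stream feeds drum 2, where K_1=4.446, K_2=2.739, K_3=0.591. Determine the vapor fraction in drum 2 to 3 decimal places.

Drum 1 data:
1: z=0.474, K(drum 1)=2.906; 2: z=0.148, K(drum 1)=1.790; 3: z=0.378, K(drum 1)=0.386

Drum 1:
Material balance + equilibrium reduce to Σ zᵢ(Kᵢ−1)/(1+ψ₁(Kᵢ−1)) = 0.
Check two-phase: ΣzᵢKᵢ = 1.788 > 1 and Σzᵢ/Kᵢ = 1.225 > 1, so g(0) = 0.788 > 0 and g(1) = -0.225 < 0.
Newton iteration, ψ₁⁰ = 0.5:
  ψ₁ = 0.500: g = 0.2115, g' = -0.796 → ψ₁ = 0.766
  ψ₁ = 0.766: g = 0.0021, g' = -0.828 → ψ₁ = 0.768
Converged at ψ₁ = 0.768.
Drum-1 compositions:
  1: x = 0.192, y = 0.559
  2: x = 0.092, y = 0.165
  3: x = 0.716, y = 0.276
Drum-2 feed = drum-1 liquid: z₂ = (0.1923, 0.0921, 0.7156).
Drum 2:
Material balance + equilibrium reduce to Σ zᵢ(Kᵢ−1)/(1+ψ₂(Kᵢ−1)) = 0.
g(0) = ΣzᵢKᵢ − 1 = 0.530 and g(1) = 1 − Σzᵢ/Kᵢ = -0.288, so a root lies in (0, 1).
Iterate (Newton) starting at ψ₂ = 0.63:
  ψ₂ = 0.630: g = -0.1088, g' = -0.508 → ψ₂ = 0.416
  ψ₂ = 0.416: g = 0.0128, g' = -0.654 → ψ₂ = 0.435
  ψ₂ = 0.435: g = 0.0002, g' = -0.633 → ψ₂ = 0.436
Converged at ψ₂ = 0.436.
  1: x = 0.077, y = 0.342
  2: x = 0.052, y = 0.144
  3: x = 0.871, y = 0.515

V/F (drum 2) = 0.436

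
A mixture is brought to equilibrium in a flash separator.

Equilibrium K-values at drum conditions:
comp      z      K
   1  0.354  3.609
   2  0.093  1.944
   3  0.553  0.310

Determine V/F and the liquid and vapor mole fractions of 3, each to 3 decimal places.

V/F = 0.390, x_3 = 0.757, y_3 = 0.235

Iterate (Newton) starting at V/F = 0.5:
  V/F = 0.500: g = -0.1221, g' = -1.106 → V/F = 0.390
Converged at V/F = 0.390.
Compositions from xᵢ = zᵢ/(1+V/F(Kᵢ−1)), yᵢ = Kᵢxᵢ:
  1: x = 0.175, y = 0.633
  2: x = 0.068, y = 0.132
  3: x = 0.757, y = 0.235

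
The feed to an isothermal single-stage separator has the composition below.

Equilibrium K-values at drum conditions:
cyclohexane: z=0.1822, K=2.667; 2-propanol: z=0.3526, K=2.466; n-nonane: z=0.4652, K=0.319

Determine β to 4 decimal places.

Let β = V/F and solve Σ zᵢ(Kᵢ−1)/(1+β(Kᵢ−1)) = 0.
Check two-phase: ΣzᵢKᵢ = 1.5038 > 1 and Σzᵢ/Kᵢ = 1.6696 > 1, so g(0) = 0.5038 > 0 and g(1) = -0.6696 < 0.
Iterate (Newton) starting at β = 0.5:
  β = 0.5000: g = -0.01644, g' = -0.8990 → β = 0.4817
Converged at β = 0.4817.

β = 0.4817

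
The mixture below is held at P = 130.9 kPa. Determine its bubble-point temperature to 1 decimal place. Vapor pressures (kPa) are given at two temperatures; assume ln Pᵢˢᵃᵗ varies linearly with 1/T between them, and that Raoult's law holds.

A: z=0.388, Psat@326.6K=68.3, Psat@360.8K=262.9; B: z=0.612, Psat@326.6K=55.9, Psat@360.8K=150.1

Bubble-point temperature: ΣzᵢPᵢˢᵃᵗ(T) = P. Interpolate ln Pᵢˢᵃᵗ = aᵢ + bᵢ/T.
  T = 326.6 K: ΣzᵢPᵢˢᵃᵗ = 60.71 kPa
  T = 360.8 K: ΣzᵢPᵢˢᵃᵗ = 193.87 kPa
  T = 343.7 K: ΣzᵢPᵢˢᵃᵗ = 111.22 kPa
  T = 352.2 K: ΣzᵢPᵢˢᵃᵗ = 147.46 kPa
  T = 347.9 K: ΣzᵢPᵢˢᵃᵗ = 128.04 kPa
  T = 350.0 K: ΣzᵢPᵢˢᵃᵗ = 137.23 kPa
Interpolating between 347.9 K and 350.0 K gives T ≈ 348.6 K.

T = 348.6 K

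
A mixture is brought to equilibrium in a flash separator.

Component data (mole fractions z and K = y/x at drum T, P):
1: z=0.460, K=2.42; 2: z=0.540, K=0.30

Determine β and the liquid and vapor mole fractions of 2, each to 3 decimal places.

β = 0.277, x_2 = 0.670, y_2 = 0.201

Material balance + equilibrium reduce to Σ zᵢ(Kᵢ−1)/(1+β(Kᵢ−1)) = 0.
Feasibility: ΣzᵢKᵢ = 1.275, Σzᵢ/Kᵢ = 1.990 — both > 1, two phases present.
Binary case is linear: z₁(K₁−1)(1+β(K₂−1)) + z₂(K₂−1)(1+β(K₁−1)) = 0
⇒ β = [z₁(K₁−1)+z₂(K₂−1)] / [−(K₁−1)(K₂−1)] = 0.2752/0.9940 = 0.277
Compositions from xᵢ = zᵢ/(1+β(Kᵢ−1)), yᵢ = Kᵢxᵢ:
  1: x = 0.330, y = 0.799
  2: x = 0.670, y = 0.201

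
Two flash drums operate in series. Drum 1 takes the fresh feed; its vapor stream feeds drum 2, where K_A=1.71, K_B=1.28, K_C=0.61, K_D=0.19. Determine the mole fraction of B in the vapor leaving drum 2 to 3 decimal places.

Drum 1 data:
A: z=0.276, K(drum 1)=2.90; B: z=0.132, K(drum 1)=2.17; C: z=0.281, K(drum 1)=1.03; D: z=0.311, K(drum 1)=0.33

y_B (drum 2) = 0.206

Drum 1:
Rachford–Rice: g(ψ₁) = Σ zᵢ(Kᵢ−1)/(1+ψ₁(Kᵢ−1)) = 0.
Check two-phase: ΣzᵢKᵢ = 1.479 > 1 and Σzᵢ/Kᵢ = 1.371 > 1, so g(0) = 0.479 > 0 and g(1) = -0.371 < 0.
Newton–Raphson from ψ₁ = 0.5:
  ψ₁ = 0.500: g = 0.0613, g' = -0.650 → ψ₁ = 0.594
  ψ₁ = 0.594: g = -0.0006, g' = -0.668 → ψ₁ = 0.593
Converged at ψ₁ = 0.593.
Drum-1 compositions:
  A: x = 0.130, y = 0.376
  B: x = 0.078, y = 0.169
  C: x = 0.276, y = 0.284
  D: x = 0.516, y = 0.170
Drum-2 feed = drum-1 vapor: z₂ = (0.3762, 0.1691, 0.2844, 0.1704).
Drum 2:
Iterate (Newton) starting at ψ₂ = 0.67:
  ψ₂ = 0.670: g = -0.2311, g' = -0.710 → ψ₂ = 0.345
  ψ₂ = 0.345: g = -0.0618, g' = -0.406 → ψ₂ = 0.193
  ψ₂ = 0.193: g = -0.0035, g' = -0.366 → ψ₂ = 0.183
Converged at ψ₂ = 0.183.
  A: x = 0.333, y = 0.569
  B: x = 0.161, y = 0.206
  C: x = 0.306, y = 0.187
  D: x = 0.200, y = 0.038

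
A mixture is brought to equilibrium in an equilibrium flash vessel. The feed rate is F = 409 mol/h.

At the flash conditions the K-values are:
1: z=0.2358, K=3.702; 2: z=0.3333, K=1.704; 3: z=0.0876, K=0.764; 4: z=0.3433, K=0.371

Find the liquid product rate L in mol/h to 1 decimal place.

Material balance + equilibrium reduce to Σ zᵢ(Kᵢ−1)/(1+ψ(Kᵢ−1)) = 0.
Check two-phase: ΣzᵢKᵢ = 1.6352 > 1 and Σzᵢ/Kᵢ = 1.2993 > 1, so g(0) = 0.6352 > 0 and g(1) = -0.2993 < 0.
Newton iteration, ψ⁰ = 0.5:
  ψ = 0.5000: g = 0.10611, g' = -0.6971 → ψ = 0.6522
  ψ = 0.6522: g = 0.00089, g' = -0.7005 → ψ = 0.6535
Converged at ψ = 0.6535.
Then V = ψ·F = 0.6535·409 = 267.3 mol/h and L = F − V = 141.7 mol/h.

L = 141.7 mol/h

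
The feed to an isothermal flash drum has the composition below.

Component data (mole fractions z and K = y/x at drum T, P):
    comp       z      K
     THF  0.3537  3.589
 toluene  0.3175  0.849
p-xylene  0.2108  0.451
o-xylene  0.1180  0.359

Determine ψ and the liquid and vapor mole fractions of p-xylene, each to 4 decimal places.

ψ = 0.6163, x_p-xylene = 0.3186, y_p-xylene = 0.1437

Rachford–Rice: g(ψ) = Σ zᵢ(Kᵢ−1)/(1+ψ(Kᵢ−1)) = 0.
Check two-phase: ΣzᵢKᵢ = 1.6764 > 1 and Σzᵢ/Kᵢ = 1.2686 > 1, so g(0) = 0.6764 > 0 and g(1) = -0.2686 < 0.
Newton–Raphson from ψ = 0.49:
  ψ = 0.4900: g = 0.08329, g' = -0.6911 → ψ = 0.6105
  ψ = 0.6105: g = 0.00369, g' = -0.6394 → ψ = 0.6163
Converged at ψ = 0.6163.
Compositions from xᵢ = zᵢ/(1+ψ(Kᵢ−1)), yᵢ = Kᵢxᵢ:
  THF: x = 0.1363, y = 0.4891
  toluene: x = 0.3501, y = 0.2972
  p-xylene: x = 0.3186, y = 0.1437
  o-xylene: x = 0.1951, y = 0.0700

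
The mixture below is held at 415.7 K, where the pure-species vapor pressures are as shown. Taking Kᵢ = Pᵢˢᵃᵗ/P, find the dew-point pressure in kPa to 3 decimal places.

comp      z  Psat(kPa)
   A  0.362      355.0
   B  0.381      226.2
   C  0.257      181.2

At the dew point ψ → 1, so Σzᵢ/Kᵢ = 1 with Kᵢ = Pᵢˢᵃᵗ/P ⇒ 1/P = Σzᵢ/Pᵢˢᵃᵗ.
1/P = 0.362/355.0 + 0.381/226.2 + 0.257/181.2 = 0.004122 ⇒ P = 242.578 kPa

Pdew = 242.578 kPa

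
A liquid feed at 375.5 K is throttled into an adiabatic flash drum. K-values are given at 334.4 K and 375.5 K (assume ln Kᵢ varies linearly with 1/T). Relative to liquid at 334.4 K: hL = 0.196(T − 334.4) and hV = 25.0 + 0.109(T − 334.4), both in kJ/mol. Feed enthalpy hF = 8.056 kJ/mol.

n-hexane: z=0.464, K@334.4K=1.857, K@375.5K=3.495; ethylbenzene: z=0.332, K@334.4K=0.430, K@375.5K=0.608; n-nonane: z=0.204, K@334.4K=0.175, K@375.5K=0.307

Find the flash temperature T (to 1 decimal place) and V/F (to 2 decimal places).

T = 343.3 K, V/F = 0.26

Adiabatic flash: solve Rachford–Rice at each trial T, then check hF = ψ·hV(T) + (1−ψ)·hL(T).
  T = 334.4 K: K = (1.857, 0.430, 0.175), RR gives ψ = 0.069, H_out = 1.725 kJ/mol
  T = 375.5 K: K = (3.495, 0.608, 0.307), RR gives ψ = 0.662, H_out = 22.229 kJ/mol
  T = 354.9 K: K = (2.593, 0.516, 0.235), RR gives ψ = 0.434, H_out = 14.101 kJ/mol
  T = 344.6 K: K = (2.203, 0.472, 0.204), RR gives ψ = 0.284, H_out = 8.851 kJ/mol
  T = 339.5 K: K = (2.025, 0.451, 0.189), RR gives ψ = 0.189, H_out = 5.632 kJ/mol
  T = 342.1 K: K = (2.115, 0.462, 0.196), RR gives ψ = 0.240, H_out = 7.342 kJ/mol
  T = 343.4 K: K = (2.161, 0.467, 0.200), RR gives ψ = 0.263, H_out = 8.141 kJ/mol
Linear interpolation between T = 342.1 (H_out = 7.342) and T = 343.4 (H_out = 8.141) on hF = 8.056 gives T ≈ 343.3 K, at which ψ = 0.26.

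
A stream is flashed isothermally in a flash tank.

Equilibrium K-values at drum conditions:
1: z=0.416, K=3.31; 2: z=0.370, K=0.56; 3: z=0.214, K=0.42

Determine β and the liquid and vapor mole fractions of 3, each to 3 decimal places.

β = 0.587, x_3 = 0.325, y_3 = 0.136

Iterate (Newton) starting at β = 0.53:
  β = 0.530: g = 0.0405, g' = -0.721 → β = 0.586
  β = 0.586: g = 0.0007, g' = -0.696 → β = 0.587
Converged at β = 0.587.
Compositions from xᵢ = zᵢ/(1+β(Kᵢ−1)), yᵢ = Kᵢxᵢ:
  1: x = 0.177, y = 0.584
  2: x = 0.499, y = 0.279
  3: x = 0.325, y = 0.136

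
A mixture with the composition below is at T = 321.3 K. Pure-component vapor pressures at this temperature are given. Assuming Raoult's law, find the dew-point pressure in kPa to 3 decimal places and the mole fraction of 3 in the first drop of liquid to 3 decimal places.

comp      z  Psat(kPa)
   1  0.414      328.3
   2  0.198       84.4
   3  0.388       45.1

At the dew point ψ → 1, so Σzᵢ/Kᵢ = 1 with Kᵢ = Pᵢˢᵃᵗ/P ⇒ 1/P = Σzᵢ/Pᵢˢᵃᵗ.
1/P = 0.414/328.3 + 0.198/84.4 + 0.388/45.1 = 0.012210 ⇒ P = 81.899 kPa
xᵢ = zᵢP/Pᵢˢᵃᵗ ⇒ x_3 = 0.388·81.899/45.1 = 0.705

Pdew = 81.899 kPa, x_3 = 0.705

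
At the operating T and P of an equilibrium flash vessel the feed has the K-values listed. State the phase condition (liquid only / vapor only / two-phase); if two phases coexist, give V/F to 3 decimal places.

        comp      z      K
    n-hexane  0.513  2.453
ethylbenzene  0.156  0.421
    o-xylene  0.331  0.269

two-phase, V/F = 0.414

ΣzᵢKᵢ = 1.413; Σzᵢ/Kᵢ = 1.810.
Both exceed 1, so a two-phase solution exists.
Material balance + equilibrium reduce to Σ zᵢ(Kᵢ−1)/(1+ψ(Kᵢ−1)) = 0.
Newton–Raphson from ψ = 0.5:
  ψ = 0.500: g = -0.0767, g' = -0.906 → ψ = 0.415
  ψ = 0.415: g = -0.0015, g' = -0.877 → ψ = 0.414
Converged at ψ = 0.414.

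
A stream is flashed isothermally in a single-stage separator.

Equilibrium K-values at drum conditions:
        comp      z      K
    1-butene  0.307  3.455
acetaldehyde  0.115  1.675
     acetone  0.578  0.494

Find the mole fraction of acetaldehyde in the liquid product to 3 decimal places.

x_acetaldehyde = 0.086

Material balance + equilibrium reduce to Σ zᵢ(Kᵢ−1)/(1+V/F(Kᵢ−1)) = 0.
Feasibility: ΣzᵢKᵢ = 1.539, Σzᵢ/Kᵢ = 1.328 — both > 1, two phases present.
Newton iteration, V/F⁰ = 0.3:
  V/F = 0.300: g = 0.1538, g' = -0.856 → V/F = 0.480
  V/F = 0.480: g = 0.0185, g' = -0.678 → V/F = 0.507
Converged at V/F = 0.507.
Compositions from xᵢ = zᵢ/(1+V/F(Kᵢ−1)), yᵢ = Kᵢxᵢ:
  1-butene: x = 0.137, y = 0.472
  acetaldehyde: x = 0.086, y = 0.143
  acetone: x = 0.778, y = 0.384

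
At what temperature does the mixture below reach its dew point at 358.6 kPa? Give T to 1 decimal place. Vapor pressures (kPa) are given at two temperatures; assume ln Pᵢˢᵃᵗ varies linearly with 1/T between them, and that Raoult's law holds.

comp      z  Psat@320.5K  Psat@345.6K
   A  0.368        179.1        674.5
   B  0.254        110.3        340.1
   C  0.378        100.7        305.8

Dew-point temperature: Σzᵢ·P/Pᵢˢᵃᵗ(T) = 1. Interpolate ln Pᵢˢᵃᵗ = aᵢ + bᵢ/T.
  T = 320.5 K: ΣzᵢP/Pᵢˢᵃᵗ = 2.9087
  T = 345.6 K: ΣzᵢP/Pᵢˢᵃᵗ = 0.9067
  T = 333.1 K: ΣzᵢP/Pᵢˢᵃᵗ = 1.5835
  T = 339.4 K: ΣzᵢP/Pᵢˢᵃᵗ = 1.1892
  T = 342.5 K: ΣzᵢP/Pᵢˢᵃᵗ = 1.0371
  T = 344.1 K: ΣzᵢP/Pᵢˢᵃᵗ = 0.9673
  T = 343.3 K: ΣzᵢP/Pᵢˢᵃᵗ = 1.0015
Interpolating between 343.3 K and 344.1 K gives T ≈ 343.3 K.

T = 343.3 K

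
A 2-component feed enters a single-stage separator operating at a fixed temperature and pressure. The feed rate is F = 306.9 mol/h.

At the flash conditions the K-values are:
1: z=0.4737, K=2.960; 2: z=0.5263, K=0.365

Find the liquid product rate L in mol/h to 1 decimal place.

L = 160.4 mol/h

Rachford–Rice: g(ψ) = Σ zᵢ(Kᵢ−1)/(1+ψ(Kᵢ−1)) = 0.
Check two-phase: ΣzᵢKᵢ = 1.5943 > 1 and Σzᵢ/Kᵢ = 1.6020 > 1, so g(0) = 0.5943 > 0 and g(1) = -0.6020 < 0.
Iterate (Newton) starting at ψ = 0.5:
  ψ = 0.5000: g = -0.02076, g' = -0.9198 → ψ = 0.4774
  ψ = 0.4774: g = 0.00003, g' = -0.9227 → ψ = 0.4775
Converged at ψ = 0.4775.
Then V = ψ·F = 0.4775·306.9 = 146.5 mol/h and L = F − V = 160.4 mol/h.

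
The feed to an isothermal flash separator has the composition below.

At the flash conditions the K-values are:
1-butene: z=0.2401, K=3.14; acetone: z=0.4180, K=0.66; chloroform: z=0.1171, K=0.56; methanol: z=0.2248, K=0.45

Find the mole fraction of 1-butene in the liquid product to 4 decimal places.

Rachford–Rice: g(ψ) = Σ zᵢ(Kᵢ−1)/(1+ψ(Kᵢ−1)) = 0.
Check two-phase: ΣzᵢKᵢ = 1.1965 > 1 and Σzᵢ/Kᵢ = 1.4185 > 1, so g(0) = 0.1965 > 0 and g(1) = -0.4185 < 0.
Newton iteration, ψ⁰ = 0.5:
  ψ = 0.5000: g = -0.15960, g' = -0.4934 → ψ = 0.1765
  ψ = 0.1765: g = 0.02895, g' = -0.7440 → ψ = 0.2154
  ψ = 0.2154: g = 0.00116, g' = -0.6866 → ψ = 0.2171
Converged at ψ = 0.2171.
Compositions from xᵢ = zᵢ/(1+ψ(Kᵢ−1)), yᵢ = Kᵢxᵢ:
  1-butene: x = 0.1639, y = 0.5148
  acetone: x = 0.4513, y = 0.2979
  chloroform: x = 0.1295, y = 0.0725
  methanol: x = 0.2553, y = 0.1149

x_1-butene = 0.1639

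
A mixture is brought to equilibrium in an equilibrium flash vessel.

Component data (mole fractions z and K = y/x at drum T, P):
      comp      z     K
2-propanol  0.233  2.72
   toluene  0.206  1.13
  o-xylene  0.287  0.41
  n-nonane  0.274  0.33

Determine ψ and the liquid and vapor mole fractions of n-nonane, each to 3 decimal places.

Newton–Raphson from ψ = 0.51:
  ψ = 0.510: g = -0.2825, g' = -0.687 → ψ = 0.099
  ψ = 0.099: g = -0.0074, g' = -0.761 → ψ = 0.089
Converged at ψ = 0.089.
Compositions from xᵢ = zᵢ/(1+ψ(Kᵢ−1)), yᵢ = Kᵢxᵢ:
  2-propanol: x = 0.202, y = 0.550
  toluene: x = 0.204, y = 0.230
  o-xylene: x = 0.303, y = 0.124
  n-nonane: x = 0.291, y = 0.096

ψ = 0.089, x_n-nonane = 0.291, y_n-nonane = 0.096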